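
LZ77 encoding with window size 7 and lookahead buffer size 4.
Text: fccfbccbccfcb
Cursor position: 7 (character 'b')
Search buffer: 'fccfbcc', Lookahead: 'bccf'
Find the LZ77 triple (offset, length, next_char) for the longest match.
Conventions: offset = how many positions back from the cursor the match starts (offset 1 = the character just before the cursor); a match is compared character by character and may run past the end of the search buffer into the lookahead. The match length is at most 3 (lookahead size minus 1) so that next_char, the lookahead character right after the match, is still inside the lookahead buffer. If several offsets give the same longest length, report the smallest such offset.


Try each offset into the search buffer:
  offset=1 (pos 6, char 'c'): match length 0
  offset=2 (pos 5, char 'c'): match length 0
  offset=3 (pos 4, char 'b'): match length 3
  offset=4 (pos 3, char 'f'): match length 0
  offset=5 (pos 2, char 'c'): match length 0
  offset=6 (pos 1, char 'c'): match length 0
  offset=7 (pos 0, char 'f'): match length 0
Longest match has length 3 at offset 3.
next_char = character at position 7 + 3 = 10 -> 'f'

Best match: offset=3, length=3 (matching 'bcc' starting at position 4)
LZ77 triple: (3, 3, 'f')


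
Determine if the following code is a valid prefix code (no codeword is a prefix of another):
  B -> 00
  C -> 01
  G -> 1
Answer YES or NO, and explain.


Checking each pair (does one codeword prefix another?):
  B='00' vs C='01': no prefix
  B='00' vs G='1': no prefix
  C='01' vs B='00': no prefix
  C='01' vs G='1': no prefix
  G='1' vs B='00': no prefix
  G='1' vs C='01': no prefix
No violation found over all pairs.

YES -- this is a valid prefix code. No codeword is a prefix of any other codeword.


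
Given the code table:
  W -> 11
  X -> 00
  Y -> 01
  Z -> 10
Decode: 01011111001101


Decoding:
01 -> Y
01 -> Y
11 -> W
11 -> W
00 -> X
11 -> W
01 -> Y


Result: YYWWXWY


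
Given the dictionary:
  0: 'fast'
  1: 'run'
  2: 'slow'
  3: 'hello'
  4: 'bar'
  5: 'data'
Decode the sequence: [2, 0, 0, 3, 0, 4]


Look up each index in the dictionary:
  2 -> 'slow'
  0 -> 'fast'
  0 -> 'fast'
  3 -> 'hello'
  0 -> 'fast'
  4 -> 'bar'

Decoded: "slow fast fast hello fast bar"


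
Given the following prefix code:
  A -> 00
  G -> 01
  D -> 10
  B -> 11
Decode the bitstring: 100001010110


Decoding step by step:
Bits 10 -> D
Bits 00 -> A
Bits 01 -> G
Bits 01 -> G
Bits 01 -> G
Bits 10 -> D


Decoded message: DAGGGD


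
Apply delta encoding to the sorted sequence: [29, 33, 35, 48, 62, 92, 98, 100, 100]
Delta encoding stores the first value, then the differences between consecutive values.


First value: 29
Deltas:
  33 - 29 = 4
  35 - 33 = 2
  48 - 35 = 13
  62 - 48 = 14
  92 - 62 = 30
  98 - 92 = 6
  100 - 98 = 2
  100 - 100 = 0


Delta encoded: [29, 4, 2, 13, 14, 30, 6, 2, 0]


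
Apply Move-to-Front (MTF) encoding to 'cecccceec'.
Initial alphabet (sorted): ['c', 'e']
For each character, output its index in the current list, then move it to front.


MTF encoding:
'c': index 0 in ['c', 'e'] -> ['c', 'e']
'e': index 1 in ['c', 'e'] -> ['e', 'c']
'c': index 1 in ['e', 'c'] -> ['c', 'e']
'c': index 0 in ['c', 'e'] -> ['c', 'e']
'c': index 0 in ['c', 'e'] -> ['c', 'e']
'c': index 0 in ['c', 'e'] -> ['c', 'e']
'e': index 1 in ['c', 'e'] -> ['e', 'c']
'e': index 0 in ['e', 'c'] -> ['e', 'c']
'c': index 1 in ['e', 'c'] -> ['c', 'e']


Output: [0, 1, 1, 0, 0, 0, 1, 0, 1]


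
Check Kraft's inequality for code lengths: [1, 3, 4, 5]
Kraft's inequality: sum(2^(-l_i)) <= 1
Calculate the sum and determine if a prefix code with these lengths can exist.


Sum = 2^(-1) + 2^(-3) + 2^(-4) + 2^(-5)
    = 0.5 + 0.125 + 0.0625 + 0.03125
    = 23/32 = 0.71875
Since 0.71875 <= 1, Kraft's inequality IS satisfied.
A prefix code with these lengths CAN exist.

Kraft sum = 0.71875. Satisfied.


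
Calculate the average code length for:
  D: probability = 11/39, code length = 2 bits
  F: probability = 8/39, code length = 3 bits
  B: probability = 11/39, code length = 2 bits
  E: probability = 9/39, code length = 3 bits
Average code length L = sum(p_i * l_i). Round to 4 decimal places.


Weighted contributions p_i * l_i:
  D: (11/39) * 2 = 22/39
  F: (8/39) * 3 = 24/39
  B: (11/39) * 2 = 22/39
  E: (9/39) * 3 = 27/39
Sum = (22 + 24 + 22 + 27)/39 = 95/39

L = 95/39 = 2.4359 bits/symbol


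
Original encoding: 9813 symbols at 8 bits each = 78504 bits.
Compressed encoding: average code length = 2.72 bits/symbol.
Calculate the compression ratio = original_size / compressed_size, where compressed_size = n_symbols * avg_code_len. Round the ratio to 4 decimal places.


original_size = n_symbols * orig_bits = 9813 * 8 = 78504 bits
compressed_size = n_symbols * avg_code_len = 9813 * 2.72 = 26691.36 bits
ratio = original_size / compressed_size = 78504 / 26691.36 = 2.9412

Compression ratio = 2.9412


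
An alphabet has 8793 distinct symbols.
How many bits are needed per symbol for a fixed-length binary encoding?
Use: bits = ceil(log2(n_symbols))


log2(8793) = 13.1021
Bracket: 2^13 = 8192 < 8793 <= 2^14 = 16384
So ceil(log2(8793)) = 14

bits = ceil(log2(8793)) = ceil(13.1021) = 14 bits


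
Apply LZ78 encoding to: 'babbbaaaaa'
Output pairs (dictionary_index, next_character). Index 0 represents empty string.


LZ78 encoding steps:
Dictionary: {0: ''}
Step 1: w='' (idx 0), next='b' -> output (0, 'b'), add 'b' as idx 1
Step 2: w='' (idx 0), next='a' -> output (0, 'a'), add 'a' as idx 2
Step 3: w='b' (idx 1), next='b' -> output (1, 'b'), add 'bb' as idx 3
Step 4: w='b' (idx 1), next='a' -> output (1, 'a'), add 'ba' as idx 4
Step 5: w='a' (idx 2), next='a' -> output (2, 'a'), add 'aa' as idx 5
Step 6: w='aa' (idx 5), end of input -> output (5, '')


Encoded: [(0, 'b'), (0, 'a'), (1, 'b'), (1, 'a'), (2, 'a'), (5, '')]


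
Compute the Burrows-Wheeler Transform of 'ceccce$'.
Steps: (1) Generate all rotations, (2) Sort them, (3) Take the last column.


Rotations (sorted):
  0: $ceccce -> last char: e
  1: ccce$ce -> last char: e
  2: cce$cec -> last char: c
  3: ce$cecc -> last char: c
  4: ceccce$ -> last char: $
  5: e$ceccc -> last char: c
  6: eccce$c -> last char: c


BWT = eecc$cc


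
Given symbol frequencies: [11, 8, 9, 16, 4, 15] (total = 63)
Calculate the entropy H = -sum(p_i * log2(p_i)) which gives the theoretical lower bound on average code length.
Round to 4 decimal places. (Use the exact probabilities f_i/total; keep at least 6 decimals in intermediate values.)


Per-symbol terms -p_i * log2(p_i) with p_i = f_i/63:
  p = 11/63 = 0.174603: log2(p) = -2.517848, -p*log2(p) = 0.439624
  p = 8/63 = 0.126984: log2(p) = -2.977280, -p*log2(p) = 0.378067
  p = 9/63 = 0.142857: log2(p) = -2.807355, -p*log2(p) = 0.401051
  p = 16/63 = 0.253968: log2(p) = -1.977280, -p*log2(p) = 0.502166
  p = 4/63 = 0.063492: log2(p) = -3.977280, -p*log2(p) = 0.252526
  p = 15/63 = 0.238095: log2(p) = -2.070389, -p*log2(p) = 0.492950
H = 0.439624 + 0.378067 + 0.401051 + 0.502166 + 0.252526 + 0.492950 = 2.466384

H = 2.4664 bits/symbol


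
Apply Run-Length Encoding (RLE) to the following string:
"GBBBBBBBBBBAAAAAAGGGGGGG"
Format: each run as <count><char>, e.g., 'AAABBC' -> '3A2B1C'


Scanning runs left to right:
  i=0: run of 'G' x 1 -> '1G'
  i=1: run of 'B' x 10 -> '10B'
  i=11: run of 'A' x 6 -> '6A'
  i=17: run of 'G' x 7 -> '7G'

RLE = 1G10B6A7G


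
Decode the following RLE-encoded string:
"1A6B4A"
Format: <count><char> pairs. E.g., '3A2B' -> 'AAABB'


Expanding each <count><char> pair:
  1A -> 'A'
  6B -> 'BBBBBB'
  4A -> 'AAAA'

Decoded = ABBBBBBAAAA


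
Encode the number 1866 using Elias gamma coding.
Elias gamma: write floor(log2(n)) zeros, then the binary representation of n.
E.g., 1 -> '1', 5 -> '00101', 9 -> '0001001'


num_bits = floor(log2(1866)) + 1 = 11
leading_zeros = num_bits - 1 = 10
binary(1866) = 11101001010

Elias gamma(1866) = '0000000000' + '11101001010' = 000000000011101001010 (21 bits)


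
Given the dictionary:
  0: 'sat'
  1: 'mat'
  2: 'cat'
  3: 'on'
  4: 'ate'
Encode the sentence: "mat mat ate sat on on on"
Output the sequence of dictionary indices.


Look up each word in the dictionary:
  'mat' -> 1
  'mat' -> 1
  'ate' -> 4
  'sat' -> 0
  'on' -> 3
  'on' -> 3
  'on' -> 3

Encoded: [1, 1, 4, 0, 3, 3, 3]


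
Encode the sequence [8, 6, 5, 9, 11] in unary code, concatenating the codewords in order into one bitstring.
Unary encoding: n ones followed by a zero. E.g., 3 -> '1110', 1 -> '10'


Encode each number as n ones followed by a terminating 0:
  8 -> 111111110 (9 bits)
  6 -> 1111110 (7 bits)
  5 -> 111110 (6 bits)
  9 -> 1111111110 (10 bits)
  11 -> 111111111110 (12 bits)
Total length = 9 + 7 + 6 + 10 + 12 = 44 bits.

Unary([8, 6, 5, 9, 11]) = 11111111011111101111101111111110111111111110 (44 bits)


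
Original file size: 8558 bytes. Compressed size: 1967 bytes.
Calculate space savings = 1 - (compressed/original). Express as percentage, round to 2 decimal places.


ratio = compressed/original = 1967/8558 = 0.229843
savings = 1 - ratio = 1 - 0.229843 = 0.770157
as a percentage: 0.770157 * 100 = 77.02%

Space savings = 1 - 1967/8558 = 77.02%


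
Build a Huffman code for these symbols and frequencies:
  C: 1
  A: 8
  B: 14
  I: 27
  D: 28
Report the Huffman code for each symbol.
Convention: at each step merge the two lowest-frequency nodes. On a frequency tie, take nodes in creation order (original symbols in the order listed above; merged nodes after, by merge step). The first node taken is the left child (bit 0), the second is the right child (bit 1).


Huffman tree construction:
Step 1: Merge C(1) + A(8) = 9
Step 2: Merge (C+A)(9) + B(14) = 23
Step 3: Merge ((C+A)+B)(23) + I(27) = 50
Step 4: Merge D(28) + (((C+A)+B)+I)(50) = 78
Read each symbol's code off the tree from the root (left child = 0, right child = 1).

Codes:
  C: 1000 (length 4)
  A: 1001 (length 4)
  B: 101 (length 3)
  I: 11 (length 2)
  D: 0 (length 1)
Average code length: 160/78 = 2.0513 bits/symbol


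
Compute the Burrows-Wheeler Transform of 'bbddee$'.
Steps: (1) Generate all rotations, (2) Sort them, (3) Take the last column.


Rotations (sorted):
  0: $bbddee -> last char: e
  1: bbddee$ -> last char: $
  2: bddee$b -> last char: b
  3: ddee$bb -> last char: b
  4: dee$bbd -> last char: d
  5: e$bbdde -> last char: e
  6: ee$bbdd -> last char: d


BWT = e$bbded


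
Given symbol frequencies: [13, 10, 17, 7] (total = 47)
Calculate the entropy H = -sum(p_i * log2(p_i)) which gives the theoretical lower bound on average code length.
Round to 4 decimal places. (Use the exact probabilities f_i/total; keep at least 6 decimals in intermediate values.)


Per-symbol terms -p_i * log2(p_i) with p_i = f_i/47:
  p = 13/47 = 0.276596: log2(p) = -1.854149, -p*log2(p) = 0.512850
  p = 10/47 = 0.212766: log2(p) = -2.232661, -p*log2(p) = 0.475034
  p = 17/47 = 0.361702: log2(p) = -1.467126, -p*log2(p) = 0.530663
  p = 7/47 = 0.148936: log2(p) = -2.747234, -p*log2(p) = 0.409163
H = 0.512850 + 0.475034 + 0.530663 + 0.409163 = 1.927710

H = 1.9277 bits/symbol


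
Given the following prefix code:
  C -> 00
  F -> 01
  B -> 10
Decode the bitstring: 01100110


Decoding step by step:
Bits 01 -> F
Bits 10 -> B
Bits 01 -> F
Bits 10 -> B


Decoded message: FBFB


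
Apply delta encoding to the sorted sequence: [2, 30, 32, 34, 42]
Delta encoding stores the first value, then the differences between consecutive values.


First value: 2
Deltas:
  30 - 2 = 28
  32 - 30 = 2
  34 - 32 = 2
  42 - 34 = 8


Delta encoded: [2, 28, 2, 2, 8]


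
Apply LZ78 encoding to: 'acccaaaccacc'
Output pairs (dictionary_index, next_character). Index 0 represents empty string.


LZ78 encoding steps:
Dictionary: {0: ''}
Step 1: w='' (idx 0), next='a' -> output (0, 'a'), add 'a' as idx 1
Step 2: w='' (idx 0), next='c' -> output (0, 'c'), add 'c' as idx 2
Step 3: w='c' (idx 2), next='c' -> output (2, 'c'), add 'cc' as idx 3
Step 4: w='a' (idx 1), next='a' -> output (1, 'a'), add 'aa' as idx 4
Step 5: w='a' (idx 1), next='c' -> output (1, 'c'), add 'ac' as idx 5
Step 6: w='c' (idx 2), next='a' -> output (2, 'a'), add 'ca' as idx 6
Step 7: w='cc' (idx 3), end of input -> output (3, '')


Encoded: [(0, 'a'), (0, 'c'), (2, 'c'), (1, 'a'), (1, 'c'), (2, 'a'), (3, '')]


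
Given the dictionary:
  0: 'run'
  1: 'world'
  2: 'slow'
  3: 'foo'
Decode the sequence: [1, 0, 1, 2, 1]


Look up each index in the dictionary:
  1 -> 'world'
  0 -> 'run'
  1 -> 'world'
  2 -> 'slow'
  1 -> 'world'

Decoded: "world run world slow world"


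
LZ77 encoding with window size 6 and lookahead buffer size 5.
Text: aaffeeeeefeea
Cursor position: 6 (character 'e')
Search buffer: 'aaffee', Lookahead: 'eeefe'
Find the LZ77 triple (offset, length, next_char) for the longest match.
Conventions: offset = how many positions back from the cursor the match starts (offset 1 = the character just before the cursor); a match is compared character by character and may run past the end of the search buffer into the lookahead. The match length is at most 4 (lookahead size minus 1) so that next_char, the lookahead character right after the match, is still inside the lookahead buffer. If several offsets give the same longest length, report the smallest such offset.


Try each offset into the search buffer:
  offset=1 (pos 5, char 'e'): match length 3
  offset=2 (pos 4, char 'e'): match length 3
  offset=3 (pos 3, char 'f'): match length 0
  offset=4 (pos 2, char 'f'): match length 0
  offset=5 (pos 1, char 'a'): match length 0
  offset=6 (pos 0, char 'a'): match length 0
Longest match has length 3, found at offsets 1, 2; take the smallest, offset 1.
next_char = character at position 6 + 3 = 9 -> 'f'

Best match: offset=1, length=3 (matching 'eee' starting at position 5)
LZ77 triple: (1, 3, 'f')


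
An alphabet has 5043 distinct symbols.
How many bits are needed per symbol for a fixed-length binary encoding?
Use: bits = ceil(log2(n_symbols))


log2(5043) = 12.3001
Bracket: 2^12 = 4096 < 5043 <= 2^13 = 8192
So ceil(log2(5043)) = 13

bits = ceil(log2(5043)) = ceil(12.3001) = 13 bits


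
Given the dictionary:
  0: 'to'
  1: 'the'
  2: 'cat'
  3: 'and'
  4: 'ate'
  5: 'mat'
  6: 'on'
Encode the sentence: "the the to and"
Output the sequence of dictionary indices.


Look up each word in the dictionary:
  'the' -> 1
  'the' -> 1
  'to' -> 0
  'and' -> 3

Encoded: [1, 1, 0, 3]


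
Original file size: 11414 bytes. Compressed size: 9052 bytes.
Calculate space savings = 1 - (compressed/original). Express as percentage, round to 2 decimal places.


ratio = compressed/original = 9052/11414 = 0.793061
savings = 1 - ratio = 1 - 0.793061 = 0.206939
as a percentage: 0.206939 * 100 = 20.69%

Space savings = 1 - 9052/11414 = 20.69%


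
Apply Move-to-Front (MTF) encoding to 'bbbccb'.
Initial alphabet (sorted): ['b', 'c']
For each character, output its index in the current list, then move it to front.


MTF encoding:
'b': index 0 in ['b', 'c'] -> ['b', 'c']
'b': index 0 in ['b', 'c'] -> ['b', 'c']
'b': index 0 in ['b', 'c'] -> ['b', 'c']
'c': index 1 in ['b', 'c'] -> ['c', 'b']
'c': index 0 in ['c', 'b'] -> ['c', 'b']
'b': index 1 in ['c', 'b'] -> ['b', 'c']


Output: [0, 0, 0, 1, 0, 1]


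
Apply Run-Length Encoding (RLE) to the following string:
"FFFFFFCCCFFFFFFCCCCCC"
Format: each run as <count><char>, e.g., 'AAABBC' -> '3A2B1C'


Scanning runs left to right:
  i=0: run of 'F' x 6 -> '6F'
  i=6: run of 'C' x 3 -> '3C'
  i=9: run of 'F' x 6 -> '6F'
  i=15: run of 'C' x 6 -> '6C'

RLE = 6F3C6F6C


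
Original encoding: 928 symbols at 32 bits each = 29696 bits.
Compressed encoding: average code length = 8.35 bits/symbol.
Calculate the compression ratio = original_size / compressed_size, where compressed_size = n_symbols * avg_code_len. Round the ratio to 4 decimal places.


original_size = n_symbols * orig_bits = 928 * 32 = 29696 bits
compressed_size = n_symbols * avg_code_len = 928 * 8.35 = 7748.8 bits
ratio = original_size / compressed_size = 29696 / 7748.8 = 3.8323

Compression ratio = 3.8323


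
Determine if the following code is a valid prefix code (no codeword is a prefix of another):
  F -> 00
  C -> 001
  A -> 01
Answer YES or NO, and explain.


Checking each pair (does one codeword prefix another?):
  F='00' vs C='001': prefix -- VIOLATION

NO -- this is NOT a valid prefix code. F (00) is a prefix of C (001).


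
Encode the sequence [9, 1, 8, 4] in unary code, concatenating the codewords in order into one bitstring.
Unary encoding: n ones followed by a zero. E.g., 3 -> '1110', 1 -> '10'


Encode each number as n ones followed by a terminating 0:
  9 -> 1111111110 (10 bits)
  1 -> 10 (2 bits)
  8 -> 111111110 (9 bits)
  4 -> 11110 (5 bits)
Total length = 10 + 2 + 9 + 5 = 26 bits.

Unary([9, 1, 8, 4]) = 11111111101011111111011110 (26 bits)


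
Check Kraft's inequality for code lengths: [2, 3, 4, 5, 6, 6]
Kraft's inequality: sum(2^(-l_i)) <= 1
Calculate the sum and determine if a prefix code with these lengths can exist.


Sum = 2^(-2) + 2^(-3) + 2^(-4) + 2^(-5) + 2^(-6) + 2^(-6)
    = 0.25 + 0.125 + 0.0625 + 0.03125 + 0.015625 + 0.015625
    = 32/64 = 0.5
Since 0.5 <= 1, Kraft's inequality IS satisfied.
A prefix code with these lengths CAN exist.

Kraft sum = 0.5. Satisfied.


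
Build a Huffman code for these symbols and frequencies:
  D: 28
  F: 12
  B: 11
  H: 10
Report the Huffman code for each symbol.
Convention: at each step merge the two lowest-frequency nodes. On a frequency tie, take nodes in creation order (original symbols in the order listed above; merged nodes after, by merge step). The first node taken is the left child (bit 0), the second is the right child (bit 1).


Huffman tree construction:
Step 1: Merge H(10) + B(11) = 21
Step 2: Merge F(12) + (H+B)(21) = 33
Step 3: Merge D(28) + (F+(H+B))(33) = 61
Read each symbol's code off the tree from the root (left child = 0, right child = 1).

Codes:
  D: 0 (length 1)
  F: 10 (length 2)
  B: 111 (length 3)
  H: 110 (length 3)
Average code length: 115/61 = 1.8852 bits/symbol


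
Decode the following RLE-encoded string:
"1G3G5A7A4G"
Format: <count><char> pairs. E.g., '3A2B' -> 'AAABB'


Expanding each <count><char> pair:
  1G -> 'G'
  3G -> 'GGG'
  5A -> 'AAAAA'
  7A -> 'AAAAAAA'
  4G -> 'GGGG'

Decoded = GGGGAAAAAAAAAAAAGGGG


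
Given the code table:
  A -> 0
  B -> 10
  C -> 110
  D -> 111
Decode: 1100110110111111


Decoding:
110 -> C
0 -> A
110 -> C
110 -> C
111 -> D
111 -> D


Result: CACCDD


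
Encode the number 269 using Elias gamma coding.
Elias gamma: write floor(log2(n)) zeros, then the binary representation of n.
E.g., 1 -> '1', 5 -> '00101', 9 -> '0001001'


num_bits = floor(log2(269)) + 1 = 9
leading_zeros = num_bits - 1 = 8
binary(269) = 100001101

Elias gamma(269) = '00000000' + '100001101' = 00000000100001101 (17 bits)


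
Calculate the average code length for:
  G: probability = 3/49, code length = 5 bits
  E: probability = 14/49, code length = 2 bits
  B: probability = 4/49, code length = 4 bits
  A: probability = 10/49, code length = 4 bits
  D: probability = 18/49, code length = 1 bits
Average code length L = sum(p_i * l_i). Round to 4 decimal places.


Weighted contributions p_i * l_i:
  G: (3/49) * 5 = 15/49
  E: (14/49) * 2 = 28/49
  B: (4/49) * 4 = 16/49
  A: (10/49) * 4 = 40/49
  D: (18/49) * 1 = 18/49
Sum = (15 + 28 + 16 + 40 + 18)/49 = 117/49

L = 117/49 = 2.3878 bits/symbol


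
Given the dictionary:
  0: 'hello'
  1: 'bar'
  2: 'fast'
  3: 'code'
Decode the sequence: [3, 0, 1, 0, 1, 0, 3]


Look up each index in the dictionary:
  3 -> 'code'
  0 -> 'hello'
  1 -> 'bar'
  0 -> 'hello'
  1 -> 'bar'
  0 -> 'hello'
  3 -> 'code'

Decoded: "code hello bar hello bar hello code"


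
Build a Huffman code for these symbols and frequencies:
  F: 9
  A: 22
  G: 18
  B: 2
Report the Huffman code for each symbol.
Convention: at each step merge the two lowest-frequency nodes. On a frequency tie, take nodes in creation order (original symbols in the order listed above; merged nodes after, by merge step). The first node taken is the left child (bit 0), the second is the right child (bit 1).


Huffman tree construction:
Step 1: Merge B(2) + F(9) = 11
Step 2: Merge (B+F)(11) + G(18) = 29
Step 3: Merge A(22) + ((B+F)+G)(29) = 51
Read each symbol's code off the tree from the root (left child = 0, right child = 1).

Codes:
  F: 101 (length 3)
  A: 0 (length 1)
  G: 11 (length 2)
  B: 100 (length 3)
Average code length: 91/51 = 1.7843 bits/symbol


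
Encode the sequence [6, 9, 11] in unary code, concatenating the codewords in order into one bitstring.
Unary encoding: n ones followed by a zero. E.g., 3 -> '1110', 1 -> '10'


Encode each number as n ones followed by a terminating 0:
  6 -> 1111110 (7 bits)
  9 -> 1111111110 (10 bits)
  11 -> 111111111110 (12 bits)
Total length = 7 + 10 + 12 = 29 bits.

Unary([6, 9, 11]) = 11111101111111110111111111110 (29 bits)


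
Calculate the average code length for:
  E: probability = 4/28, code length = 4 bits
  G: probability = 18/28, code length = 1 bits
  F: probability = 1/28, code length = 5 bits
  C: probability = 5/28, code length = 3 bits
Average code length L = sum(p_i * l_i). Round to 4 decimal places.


Weighted contributions p_i * l_i:
  E: (4/28) * 4 = 16/28
  G: (18/28) * 1 = 18/28
  F: (1/28) * 5 = 5/28
  C: (5/28) * 3 = 15/28
Sum = (16 + 18 + 5 + 15)/28 = 54/28

L = 54/28 = 1.9286 bits/symbol


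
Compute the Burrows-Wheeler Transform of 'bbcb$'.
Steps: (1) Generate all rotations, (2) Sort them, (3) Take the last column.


Rotations (sorted):
  0: $bbcb -> last char: b
  1: b$bbc -> last char: c
  2: bbcb$ -> last char: $
  3: bcb$b -> last char: b
  4: cb$bb -> last char: b


BWT = bc$bb


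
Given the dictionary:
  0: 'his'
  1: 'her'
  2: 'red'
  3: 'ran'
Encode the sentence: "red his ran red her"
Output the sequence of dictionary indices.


Look up each word in the dictionary:
  'red' -> 2
  'his' -> 0
  'ran' -> 3
  'red' -> 2
  'her' -> 1

Encoded: [2, 0, 3, 2, 1]


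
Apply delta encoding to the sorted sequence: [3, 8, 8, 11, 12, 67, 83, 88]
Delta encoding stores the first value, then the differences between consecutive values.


First value: 3
Deltas:
  8 - 3 = 5
  8 - 8 = 0
  11 - 8 = 3
  12 - 11 = 1
  67 - 12 = 55
  83 - 67 = 16
  88 - 83 = 5


Delta encoded: [3, 5, 0, 3, 1, 55, 16, 5]


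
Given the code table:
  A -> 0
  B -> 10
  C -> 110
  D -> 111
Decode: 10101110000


Decoding:
10 -> B
10 -> B
111 -> D
0 -> A
0 -> A
0 -> A
0 -> A


Result: BBDAAAA


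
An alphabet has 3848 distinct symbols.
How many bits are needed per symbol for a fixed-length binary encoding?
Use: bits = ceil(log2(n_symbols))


log2(3848) = 11.9099
Bracket: 2^11 = 2048 < 3848 <= 2^12 = 4096
So ceil(log2(3848)) = 12

bits = ceil(log2(3848)) = ceil(11.9099) = 12 bits


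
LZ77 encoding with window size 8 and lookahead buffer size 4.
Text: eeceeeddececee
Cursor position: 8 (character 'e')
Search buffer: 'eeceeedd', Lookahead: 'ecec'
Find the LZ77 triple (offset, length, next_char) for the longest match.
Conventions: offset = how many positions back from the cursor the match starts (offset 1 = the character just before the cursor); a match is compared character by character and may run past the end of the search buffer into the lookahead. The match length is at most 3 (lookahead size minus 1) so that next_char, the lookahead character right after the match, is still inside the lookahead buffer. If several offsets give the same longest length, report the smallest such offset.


Try each offset into the search buffer:
  offset=1 (pos 7, char 'd'): match length 0
  offset=2 (pos 6, char 'd'): match length 0
  offset=3 (pos 5, char 'e'): match length 1
  offset=4 (pos 4, char 'e'): match length 1
  offset=5 (pos 3, char 'e'): match length 1
  offset=6 (pos 2, char 'c'): match length 0
  offset=7 (pos 1, char 'e'): match length 3
  offset=8 (pos 0, char 'e'): match length 1
Longest match has length 3 at offset 7.
next_char = character at position 8 + 3 = 11 -> 'c'

Best match: offset=7, length=3 (matching 'ece' starting at position 1)
LZ77 triple: (7, 3, 'c')


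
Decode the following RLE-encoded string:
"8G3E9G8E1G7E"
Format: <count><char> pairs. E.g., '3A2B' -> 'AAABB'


Expanding each <count><char> pair:
  8G -> 'GGGGGGGG'
  3E -> 'EEE'
  9G -> 'GGGGGGGGG'
  8E -> 'EEEEEEEE'
  1G -> 'G'
  7E -> 'EEEEEEE'

Decoded = GGGGGGGGEEEGGGGGGGGGEEEEEEEEGEEEEEEE


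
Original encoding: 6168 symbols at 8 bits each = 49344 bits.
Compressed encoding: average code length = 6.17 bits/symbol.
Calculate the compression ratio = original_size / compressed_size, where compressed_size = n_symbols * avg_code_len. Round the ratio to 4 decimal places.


original_size = n_symbols * orig_bits = 6168 * 8 = 49344 bits
compressed_size = n_symbols * avg_code_len = 6168 * 6.17 = 38056.56 bits
ratio = original_size / compressed_size = 49344 / 38056.56 = 1.2966

Compression ratio = 1.2966


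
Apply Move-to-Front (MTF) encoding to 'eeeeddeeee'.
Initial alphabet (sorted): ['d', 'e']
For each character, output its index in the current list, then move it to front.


MTF encoding:
'e': index 1 in ['d', 'e'] -> ['e', 'd']
'e': index 0 in ['e', 'd'] -> ['e', 'd']
'e': index 0 in ['e', 'd'] -> ['e', 'd']
'e': index 0 in ['e', 'd'] -> ['e', 'd']
'd': index 1 in ['e', 'd'] -> ['d', 'e']
'd': index 0 in ['d', 'e'] -> ['d', 'e']
'e': index 1 in ['d', 'e'] -> ['e', 'd']
'e': index 0 in ['e', 'd'] -> ['e', 'd']
'e': index 0 in ['e', 'd'] -> ['e', 'd']
'e': index 0 in ['e', 'd'] -> ['e', 'd']


Output: [1, 0, 0, 0, 1, 0, 1, 0, 0, 0]


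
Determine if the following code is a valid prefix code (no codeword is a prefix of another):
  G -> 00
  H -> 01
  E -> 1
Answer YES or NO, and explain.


Checking each pair (does one codeword prefix another?):
  G='00' vs H='01': no prefix
  G='00' vs E='1': no prefix
  H='01' vs G='00': no prefix
  H='01' vs E='1': no prefix
  E='1' vs G='00': no prefix
  E='1' vs H='01': no prefix
No violation found over all pairs.

YES -- this is a valid prefix code. No codeword is a prefix of any other codeword.


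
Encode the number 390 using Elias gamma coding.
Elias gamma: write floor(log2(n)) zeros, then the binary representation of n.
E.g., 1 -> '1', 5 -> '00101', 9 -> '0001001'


num_bits = floor(log2(390)) + 1 = 9
leading_zeros = num_bits - 1 = 8
binary(390) = 110000110

Elias gamma(390) = '00000000' + '110000110' = 00000000110000110 (17 bits)


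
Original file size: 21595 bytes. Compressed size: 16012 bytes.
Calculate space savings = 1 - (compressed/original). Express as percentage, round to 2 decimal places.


ratio = compressed/original = 16012/21595 = 0.741468
savings = 1 - ratio = 1 - 0.741468 = 0.258532
as a percentage: 0.258532 * 100 = 25.85%

Space savings = 1 - 16012/21595 = 25.85%


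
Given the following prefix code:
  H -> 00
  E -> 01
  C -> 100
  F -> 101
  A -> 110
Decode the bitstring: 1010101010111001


Decoding step by step:
Bits 101 -> F
Bits 01 -> E
Bits 01 -> E
Bits 01 -> E
Bits 01 -> E
Bits 110 -> A
Bits 01 -> E


Decoded message: FEEEEAE


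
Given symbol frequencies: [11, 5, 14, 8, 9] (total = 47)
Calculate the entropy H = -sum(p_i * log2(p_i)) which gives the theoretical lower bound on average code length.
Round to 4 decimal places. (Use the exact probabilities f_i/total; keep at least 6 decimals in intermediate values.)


Per-symbol terms -p_i * log2(p_i) with p_i = f_i/47:
  p = 11/47 = 0.234043: log2(p) = -2.095157, -p*log2(p) = 0.490356
  p = 5/47 = 0.106383: log2(p) = -3.232661, -p*log2(p) = 0.343900
  p = 14/47 = 0.297872: log2(p) = -1.747234, -p*log2(p) = 0.520453
  p = 8/47 = 0.170213: log2(p) = -2.554589, -p*log2(p) = 0.434824
  p = 9/47 = 0.191489: log2(p) = -2.384664, -p*log2(p) = 0.456638
H = 0.490356 + 0.343900 + 0.520453 + 0.434824 + 0.456638 = 2.246171

H = 2.2462 bits/symbol


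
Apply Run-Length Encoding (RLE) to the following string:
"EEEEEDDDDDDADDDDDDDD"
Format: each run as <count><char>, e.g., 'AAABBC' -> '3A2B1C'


Scanning runs left to right:
  i=0: run of 'E' x 5 -> '5E'
  i=5: run of 'D' x 6 -> '6D'
  i=11: run of 'A' x 1 -> '1A'
  i=12: run of 'D' x 8 -> '8D'

RLE = 5E6D1A8D


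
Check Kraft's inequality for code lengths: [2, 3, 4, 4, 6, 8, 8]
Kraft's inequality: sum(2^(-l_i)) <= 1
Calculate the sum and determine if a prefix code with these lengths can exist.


Sum = 2^(-2) + 2^(-3) + 2^(-4) + 2^(-4) + 2^(-6) + 2^(-8) + 2^(-8)
    = 0.25 + 0.125 + 0.0625 + 0.0625 + 0.015625 + 0.00390625 + 0.00390625
    = 134/256 = 0.5234375
Since 0.5234375 <= 1, Kraft's inequality IS satisfied.
A prefix code with these lengths CAN exist.

Kraft sum = 0.5234375. Satisfied.


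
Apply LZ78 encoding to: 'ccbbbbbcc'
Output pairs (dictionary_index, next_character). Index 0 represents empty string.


LZ78 encoding steps:
Dictionary: {0: ''}
Step 1: w='' (idx 0), next='c' -> output (0, 'c'), add 'c' as idx 1
Step 2: w='c' (idx 1), next='b' -> output (1, 'b'), add 'cb' as idx 2
Step 3: w='' (idx 0), next='b' -> output (0, 'b'), add 'b' as idx 3
Step 4: w='b' (idx 3), next='b' -> output (3, 'b'), add 'bb' as idx 4
Step 5: w='b' (idx 3), next='c' -> output (3, 'c'), add 'bc' as idx 5
Step 6: w='c' (idx 1), end of input -> output (1, '')


Encoded: [(0, 'c'), (1, 'b'), (0, 'b'), (3, 'b'), (3, 'c'), (1, '')]


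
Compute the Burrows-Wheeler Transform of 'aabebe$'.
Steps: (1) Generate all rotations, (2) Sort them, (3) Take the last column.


Rotations (sorted):
  0: $aabebe -> last char: e
  1: aabebe$ -> last char: $
  2: abebe$a -> last char: a
  3: be$aabe -> last char: e
  4: bebe$aa -> last char: a
  5: e$aabeb -> last char: b
  6: ebe$aab -> last char: b


BWT = e$aeabb


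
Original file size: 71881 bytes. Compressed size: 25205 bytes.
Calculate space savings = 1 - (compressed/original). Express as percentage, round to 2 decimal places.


ratio = compressed/original = 25205/71881 = 0.350649
savings = 1 - ratio = 1 - 0.350649 = 0.649351
as a percentage: 0.649351 * 100 = 64.94%

Space savings = 1 - 25205/71881 = 64.94%


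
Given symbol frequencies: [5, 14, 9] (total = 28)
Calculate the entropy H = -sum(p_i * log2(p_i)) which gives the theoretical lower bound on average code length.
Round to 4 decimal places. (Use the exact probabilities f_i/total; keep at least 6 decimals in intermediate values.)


Per-symbol terms -p_i * log2(p_i) with p_i = f_i/28:
  p = 5/28 = 0.178571: log2(p) = -2.485427, -p*log2(p) = 0.443826
  p = 14/28 = 0.500000: log2(p) = -1.000000, -p*log2(p) = 0.500000
  p = 9/28 = 0.321429: log2(p) = -1.637430, -p*log2(p) = 0.526317
H = 0.443826 + 0.500000 + 0.526317 = 1.470143

H = 1.4701 bits/symbol


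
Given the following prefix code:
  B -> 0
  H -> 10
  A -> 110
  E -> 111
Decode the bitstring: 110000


Decoding step by step:
Bits 110 -> A
Bits 0 -> B
Bits 0 -> B
Bits 0 -> B


Decoded message: ABBB


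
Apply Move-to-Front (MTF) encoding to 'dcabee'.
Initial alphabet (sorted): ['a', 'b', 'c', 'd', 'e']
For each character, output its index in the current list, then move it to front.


MTF encoding:
'd': index 3 in ['a', 'b', 'c', 'd', 'e'] -> ['d', 'a', 'b', 'c', 'e']
'c': index 3 in ['d', 'a', 'b', 'c', 'e'] -> ['c', 'd', 'a', 'b', 'e']
'a': index 2 in ['c', 'd', 'a', 'b', 'e'] -> ['a', 'c', 'd', 'b', 'e']
'b': index 3 in ['a', 'c', 'd', 'b', 'e'] -> ['b', 'a', 'c', 'd', 'e']
'e': index 4 in ['b', 'a', 'c', 'd', 'e'] -> ['e', 'b', 'a', 'c', 'd']
'e': index 0 in ['e', 'b', 'a', 'c', 'd'] -> ['e', 'b', 'a', 'c', 'd']


Output: [3, 3, 2, 3, 4, 0]


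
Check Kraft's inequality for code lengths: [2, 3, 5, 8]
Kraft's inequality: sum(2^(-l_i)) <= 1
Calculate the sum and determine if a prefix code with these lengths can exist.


Sum = 2^(-2) + 2^(-3) + 2^(-5) + 2^(-8)
    = 0.25 + 0.125 + 0.03125 + 0.00390625
    = 105/256 = 0.41015625
Since 0.41015625 <= 1, Kraft's inequality IS satisfied.
A prefix code with these lengths CAN exist.

Kraft sum = 0.41015625. Satisfied.


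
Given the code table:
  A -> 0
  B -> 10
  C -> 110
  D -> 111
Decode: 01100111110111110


Decoding:
0 -> A
110 -> C
0 -> A
111 -> D
110 -> C
111 -> D
110 -> C


Result: ACADCDC


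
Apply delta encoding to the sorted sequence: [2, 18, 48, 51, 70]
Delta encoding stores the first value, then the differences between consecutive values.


First value: 2
Deltas:
  18 - 2 = 16
  48 - 18 = 30
  51 - 48 = 3
  70 - 51 = 19


Delta encoded: [2, 16, 30, 3, 19]


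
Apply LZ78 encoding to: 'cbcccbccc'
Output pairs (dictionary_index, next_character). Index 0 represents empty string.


LZ78 encoding steps:
Dictionary: {0: ''}
Step 1: w='' (idx 0), next='c' -> output (0, 'c'), add 'c' as idx 1
Step 2: w='' (idx 0), next='b' -> output (0, 'b'), add 'b' as idx 2
Step 3: w='c' (idx 1), next='c' -> output (1, 'c'), add 'cc' as idx 3
Step 4: w='c' (idx 1), next='b' -> output (1, 'b'), add 'cb' as idx 4
Step 5: w='cc' (idx 3), next='c' -> output (3, 'c'), add 'ccc' as idx 5


Encoded: [(0, 'c'), (0, 'b'), (1, 'c'), (1, 'b'), (3, 'c')]


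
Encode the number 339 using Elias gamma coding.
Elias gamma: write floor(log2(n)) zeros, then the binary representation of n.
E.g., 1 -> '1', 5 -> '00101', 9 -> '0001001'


num_bits = floor(log2(339)) + 1 = 9
leading_zeros = num_bits - 1 = 8
binary(339) = 101010011

Elias gamma(339) = '00000000' + '101010011' = 00000000101010011 (17 bits)


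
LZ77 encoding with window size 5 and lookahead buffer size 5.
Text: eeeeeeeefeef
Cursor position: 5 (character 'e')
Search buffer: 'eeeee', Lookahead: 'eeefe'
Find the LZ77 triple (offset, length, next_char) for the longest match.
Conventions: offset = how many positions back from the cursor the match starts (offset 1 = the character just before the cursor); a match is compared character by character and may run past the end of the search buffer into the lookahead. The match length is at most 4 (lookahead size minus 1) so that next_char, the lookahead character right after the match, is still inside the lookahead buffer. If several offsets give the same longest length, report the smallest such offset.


Try each offset into the search buffer:
  offset=1 (pos 4, char 'e'): match length 3
  offset=2 (pos 3, char 'e'): match length 3
  offset=3 (pos 2, char 'e'): match length 3
  offset=4 (pos 1, char 'e'): match length 3
  offset=5 (pos 0, char 'e'): match length 3
Longest match has length 3, found at offsets 1, 2, 3, 4, 5; take the smallest, offset 1.
next_char = character at position 5 + 3 = 8 -> 'f'

Best match: offset=1, length=3 (matching 'eee' starting at position 4)
LZ77 triple: (1, 3, 'f')


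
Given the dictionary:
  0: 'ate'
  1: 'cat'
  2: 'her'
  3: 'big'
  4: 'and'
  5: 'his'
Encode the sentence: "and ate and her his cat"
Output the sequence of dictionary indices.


Look up each word in the dictionary:
  'and' -> 4
  'ate' -> 0
  'and' -> 4
  'her' -> 2
  'his' -> 5
  'cat' -> 1

Encoded: [4, 0, 4, 2, 5, 1]


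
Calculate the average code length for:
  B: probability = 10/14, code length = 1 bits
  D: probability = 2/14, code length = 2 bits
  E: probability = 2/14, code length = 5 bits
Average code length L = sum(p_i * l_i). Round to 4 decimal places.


Weighted contributions p_i * l_i:
  B: (10/14) * 1 = 10/14
  D: (2/14) * 2 = 4/14
  E: (2/14) * 5 = 10/14
Sum = (10 + 4 + 10)/14 = 24/14

L = 24/14 = 1.7143 bits/symbol


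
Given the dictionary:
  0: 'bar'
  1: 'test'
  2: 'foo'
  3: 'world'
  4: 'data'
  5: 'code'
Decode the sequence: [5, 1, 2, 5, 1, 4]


Look up each index in the dictionary:
  5 -> 'code'
  1 -> 'test'
  2 -> 'foo'
  5 -> 'code'
  1 -> 'test'
  4 -> 'data'

Decoded: "code test foo code test data"


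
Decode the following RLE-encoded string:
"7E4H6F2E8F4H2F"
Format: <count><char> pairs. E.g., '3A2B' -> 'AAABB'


Expanding each <count><char> pair:
  7E -> 'EEEEEEE'
  4H -> 'HHHH'
  6F -> 'FFFFFF'
  2E -> 'EE'
  8F -> 'FFFFFFFF'
  4H -> 'HHHH'
  2F -> 'FF'

Decoded = EEEEEEEHHHHFFFFFFEEFFFFFFFFHHHHFF


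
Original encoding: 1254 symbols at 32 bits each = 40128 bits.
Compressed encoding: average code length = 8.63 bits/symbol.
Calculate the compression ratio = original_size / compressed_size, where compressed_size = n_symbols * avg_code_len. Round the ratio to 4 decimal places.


original_size = n_symbols * orig_bits = 1254 * 32 = 40128 bits
compressed_size = n_symbols * avg_code_len = 1254 * 8.63 = 10822.02 bits
ratio = original_size / compressed_size = 40128 / 10822.02 = 3.708

Compression ratio = 3.708


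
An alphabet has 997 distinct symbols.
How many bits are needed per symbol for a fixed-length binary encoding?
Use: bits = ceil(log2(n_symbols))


log2(997) = 9.9614
Bracket: 2^9 = 512 < 997 <= 2^10 = 1024
So ceil(log2(997)) = 10

bits = ceil(log2(997)) = ceil(9.9614) = 10 bits


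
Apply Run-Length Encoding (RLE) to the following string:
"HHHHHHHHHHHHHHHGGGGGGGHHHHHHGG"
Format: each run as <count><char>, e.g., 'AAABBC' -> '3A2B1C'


Scanning runs left to right:
  i=0: run of 'H' x 15 -> '15H'
  i=15: run of 'G' x 7 -> '7G'
  i=22: run of 'H' x 6 -> '6H'
  i=28: run of 'G' x 2 -> '2G'

RLE = 15H7G6H2G


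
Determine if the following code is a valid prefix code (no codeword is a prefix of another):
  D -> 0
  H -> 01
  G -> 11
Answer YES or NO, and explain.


Checking each pair (does one codeword prefix another?):
  D='0' vs H='01': prefix -- VIOLATION

NO -- this is NOT a valid prefix code. D (0) is a prefix of H (01).


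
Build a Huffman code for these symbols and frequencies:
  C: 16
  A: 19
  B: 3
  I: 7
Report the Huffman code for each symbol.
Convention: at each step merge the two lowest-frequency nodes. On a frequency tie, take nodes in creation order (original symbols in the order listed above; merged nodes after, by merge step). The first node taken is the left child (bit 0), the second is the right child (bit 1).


Huffman tree construction:
Step 1: Merge B(3) + I(7) = 10
Step 2: Merge (B+I)(10) + C(16) = 26
Step 3: Merge A(19) + ((B+I)+C)(26) = 45
Read each symbol's code off the tree from the root (left child = 0, right child = 1).

Codes:
  C: 11 (length 2)
  A: 0 (length 1)
  B: 100 (length 3)
  I: 101 (length 3)
Average code length: 81/45 = 1.8000 bits/symbol


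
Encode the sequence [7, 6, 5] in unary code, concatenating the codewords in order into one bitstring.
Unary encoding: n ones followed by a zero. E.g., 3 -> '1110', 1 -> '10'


Encode each number as n ones followed by a terminating 0:
  7 -> 11111110 (8 bits)
  6 -> 1111110 (7 bits)
  5 -> 111110 (6 bits)
Total length = 8 + 7 + 6 = 21 bits.

Unary([7, 6, 5]) = 111111101111110111110 (21 bits)


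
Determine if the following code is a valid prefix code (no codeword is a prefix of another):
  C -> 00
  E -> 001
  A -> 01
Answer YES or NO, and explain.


Checking each pair (does one codeword prefix another?):
  C='00' vs E='001': prefix -- VIOLATION

NO -- this is NOT a valid prefix code. C (00) is a prefix of E (001).


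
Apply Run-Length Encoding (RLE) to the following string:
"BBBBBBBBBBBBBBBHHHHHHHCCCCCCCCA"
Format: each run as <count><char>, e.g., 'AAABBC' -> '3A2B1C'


Scanning runs left to right:
  i=0: run of 'B' x 15 -> '15B'
  i=15: run of 'H' x 7 -> '7H'
  i=22: run of 'C' x 8 -> '8C'
  i=30: run of 'A' x 1 -> '1A'

RLE = 15B7H8C1A


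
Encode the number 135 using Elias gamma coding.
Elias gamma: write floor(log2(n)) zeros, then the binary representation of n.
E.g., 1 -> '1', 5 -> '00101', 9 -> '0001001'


num_bits = floor(log2(135)) + 1 = 8
leading_zeros = num_bits - 1 = 7
binary(135) = 10000111

Elias gamma(135) = '0000000' + '10000111' = 000000010000111 (15 bits)


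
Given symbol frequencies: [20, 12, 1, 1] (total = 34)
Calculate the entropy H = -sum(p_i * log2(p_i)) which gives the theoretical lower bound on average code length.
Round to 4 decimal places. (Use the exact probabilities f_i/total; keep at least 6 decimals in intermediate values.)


Per-symbol terms -p_i * log2(p_i) with p_i = f_i/34:
  p = 20/34 = 0.588235: log2(p) = -0.765535, -p*log2(p) = 0.450315
  p = 12/34 = 0.352941: log2(p) = -1.502500, -p*log2(p) = 0.530294
  p = 1/34 = 0.029412: log2(p) = -5.087463, -p*log2(p) = 0.149631
  p = 1/34 = 0.029412: log2(p) = -5.087463, -p*log2(p) = 0.149631
H = 0.450315 + 0.530294 + 0.149631 + 0.149631 = 1.279871

H = 1.2799 bits/symbol
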